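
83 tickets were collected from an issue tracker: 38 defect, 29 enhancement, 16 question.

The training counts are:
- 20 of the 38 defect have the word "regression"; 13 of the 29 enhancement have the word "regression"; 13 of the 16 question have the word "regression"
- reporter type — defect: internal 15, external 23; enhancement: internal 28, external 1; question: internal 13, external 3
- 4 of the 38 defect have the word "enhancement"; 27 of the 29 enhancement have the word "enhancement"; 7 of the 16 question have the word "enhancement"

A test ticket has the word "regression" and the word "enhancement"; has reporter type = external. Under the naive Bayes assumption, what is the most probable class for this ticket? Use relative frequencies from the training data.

defect: (38/83) × (20/38) × (23/38) × (4/38) ≈ 0.0153523
enhancement: (29/83) × (13/29) × (1/29) × (27/29) ≈ 0.00502844
question: (16/83) × (13/16) × (3/16) × (7/16) ≈ 0.0128483
Highest score → defect.

defect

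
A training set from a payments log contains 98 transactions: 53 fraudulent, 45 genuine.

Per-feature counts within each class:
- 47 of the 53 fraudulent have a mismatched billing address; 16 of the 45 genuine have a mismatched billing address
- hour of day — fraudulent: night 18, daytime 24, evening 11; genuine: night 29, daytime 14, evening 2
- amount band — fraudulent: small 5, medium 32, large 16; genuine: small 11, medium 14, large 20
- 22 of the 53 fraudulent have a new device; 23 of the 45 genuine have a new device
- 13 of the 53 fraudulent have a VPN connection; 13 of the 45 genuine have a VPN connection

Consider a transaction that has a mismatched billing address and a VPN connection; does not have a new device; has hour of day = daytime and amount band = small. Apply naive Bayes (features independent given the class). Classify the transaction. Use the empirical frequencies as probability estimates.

fraudulent: (53/98) × (47/53) × (24/53) × (5/53) × (31/53) × (13/53) ≈ 0.00293937
genuine: (45/98) × (16/45) × (14/45) × (11/45) × (22/45) × (13/45) ≈ 0.0017536
Highest score → fraudulent.

fraudulent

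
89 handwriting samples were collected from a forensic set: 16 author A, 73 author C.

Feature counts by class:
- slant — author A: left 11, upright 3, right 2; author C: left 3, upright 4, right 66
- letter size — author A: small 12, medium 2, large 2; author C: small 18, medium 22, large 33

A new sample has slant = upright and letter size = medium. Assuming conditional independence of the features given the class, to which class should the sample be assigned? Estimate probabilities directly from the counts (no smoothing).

author A: (16/89) × (3/16) × (2/16) ≈ 0.00421348
author C: (73/89) × (4/73) × (22/73) ≈ 0.0135447
Highest score → author C.

author C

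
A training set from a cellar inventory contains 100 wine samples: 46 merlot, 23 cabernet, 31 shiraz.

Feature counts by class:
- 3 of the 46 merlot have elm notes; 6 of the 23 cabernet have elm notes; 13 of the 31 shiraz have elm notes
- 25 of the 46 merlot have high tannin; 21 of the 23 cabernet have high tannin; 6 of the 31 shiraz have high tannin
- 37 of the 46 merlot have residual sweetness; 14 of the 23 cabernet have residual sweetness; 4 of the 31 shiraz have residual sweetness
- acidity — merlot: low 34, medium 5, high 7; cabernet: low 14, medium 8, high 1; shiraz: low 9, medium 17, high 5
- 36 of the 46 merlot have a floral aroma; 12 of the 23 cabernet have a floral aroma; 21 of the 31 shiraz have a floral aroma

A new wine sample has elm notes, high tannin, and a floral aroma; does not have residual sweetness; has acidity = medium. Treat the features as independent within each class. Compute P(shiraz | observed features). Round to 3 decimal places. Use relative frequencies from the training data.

0.662

merlot: (46/100) × (3/46) × (25/46) × (9/46) × (5/46) × (36/46) ≈ 0.000271359
cabernet: (23/100) × (6/23) × (21/23) × (9/23) × (8/23) × (12/23) ≈ 0.00389021
shiraz: (31/100) × (13/31) × (6/31) × (27/31) × (17/31) × (21/31) ≈ 0.00814104
P(shiraz | x) = 0.00814104 / 0.012302609 ≈ 0.662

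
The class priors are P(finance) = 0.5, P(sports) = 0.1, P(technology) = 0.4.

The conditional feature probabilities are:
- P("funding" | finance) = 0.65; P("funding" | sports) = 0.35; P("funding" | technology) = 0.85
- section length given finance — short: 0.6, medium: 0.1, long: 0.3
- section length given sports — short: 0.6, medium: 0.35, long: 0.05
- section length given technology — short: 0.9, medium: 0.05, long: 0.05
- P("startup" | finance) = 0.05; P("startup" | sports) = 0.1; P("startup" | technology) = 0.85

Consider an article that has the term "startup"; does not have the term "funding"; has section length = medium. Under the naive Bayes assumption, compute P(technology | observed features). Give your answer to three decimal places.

finance: 0.5 × (1−0.65) × 0.1 × 0.05 = 0.000875
sports: 0.1 × (1−0.35) × 0.35 × 0.1 = 0.002275
technology: 0.4 × (1−0.85) × 0.05 × 0.85 = 0.00255
P(technology | x) = 0.00255 / 0.0057 ≈ 0.447

0.447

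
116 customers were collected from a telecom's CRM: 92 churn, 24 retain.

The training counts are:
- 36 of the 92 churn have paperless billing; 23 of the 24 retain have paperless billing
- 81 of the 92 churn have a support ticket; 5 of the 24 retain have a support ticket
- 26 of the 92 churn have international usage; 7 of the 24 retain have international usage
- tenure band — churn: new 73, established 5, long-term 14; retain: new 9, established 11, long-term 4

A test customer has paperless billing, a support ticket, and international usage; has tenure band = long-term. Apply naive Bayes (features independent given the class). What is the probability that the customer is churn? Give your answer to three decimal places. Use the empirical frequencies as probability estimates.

0.854

churn: (92/116) × (36/92) × (81/92) × (26/92) × (14/92) ≈ 0.0117508
retain: (24/116) × (23/24) × (5/24) × (7/24) × (4/24) ≈ 0.002008
P(churn | x) = 0.0117508 / 0.0137588 ≈ 0.854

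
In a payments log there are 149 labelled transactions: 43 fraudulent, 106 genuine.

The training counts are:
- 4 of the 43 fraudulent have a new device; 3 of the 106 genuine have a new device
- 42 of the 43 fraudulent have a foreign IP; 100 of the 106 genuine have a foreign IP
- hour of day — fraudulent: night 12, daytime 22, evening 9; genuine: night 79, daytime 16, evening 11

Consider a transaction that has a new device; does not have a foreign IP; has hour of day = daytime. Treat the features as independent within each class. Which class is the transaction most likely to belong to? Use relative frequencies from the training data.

fraudulent

fraudulent: (43/149) × (4/43) × (1/43) × (22/43) ≈ 0.000319418
genuine: (106/149) × (3/106) × (6/106) × (16/106) ≈ 0.000172026
Highest score → fraudulent.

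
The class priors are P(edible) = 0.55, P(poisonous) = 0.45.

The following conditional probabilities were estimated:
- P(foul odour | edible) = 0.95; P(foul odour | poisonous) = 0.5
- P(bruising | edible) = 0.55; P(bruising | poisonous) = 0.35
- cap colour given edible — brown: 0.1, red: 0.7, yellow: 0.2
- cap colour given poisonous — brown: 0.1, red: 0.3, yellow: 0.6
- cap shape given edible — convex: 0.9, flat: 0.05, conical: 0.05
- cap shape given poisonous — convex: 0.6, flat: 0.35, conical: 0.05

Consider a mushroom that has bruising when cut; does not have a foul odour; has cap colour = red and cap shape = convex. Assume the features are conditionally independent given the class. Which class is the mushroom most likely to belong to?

poisonous

edible: 0.55 × (1−0.95) × 0.55 × 0.7 × 0.9 = 0.00952875
poisonous: 0.45 × (1−0.5) × 0.35 × 0.3 × 0.6 = 0.014175
Highest score → poisonous.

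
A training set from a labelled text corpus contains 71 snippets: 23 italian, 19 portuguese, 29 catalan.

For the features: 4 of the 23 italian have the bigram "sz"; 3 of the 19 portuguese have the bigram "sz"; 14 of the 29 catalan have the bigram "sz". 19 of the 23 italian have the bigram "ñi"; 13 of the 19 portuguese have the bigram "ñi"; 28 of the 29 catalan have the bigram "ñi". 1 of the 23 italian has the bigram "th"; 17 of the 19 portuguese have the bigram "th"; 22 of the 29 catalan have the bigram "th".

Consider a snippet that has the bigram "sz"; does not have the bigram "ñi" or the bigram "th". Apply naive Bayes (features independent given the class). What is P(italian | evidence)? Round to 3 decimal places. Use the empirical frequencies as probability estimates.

italian: (23/71) × (4/23) × (4/23) × (22/23) ≈ 0.00937192
portuguese: (19/71) × (3/19) × (6/19) × (2/19) ≈ 0.00140455
catalan: (29/71) × (14/29) × (1/29) × (7/29) ≈ 0.00164124
P(italian | x) = 0.00937192 / 0.01241771 ≈ 0.755

0.755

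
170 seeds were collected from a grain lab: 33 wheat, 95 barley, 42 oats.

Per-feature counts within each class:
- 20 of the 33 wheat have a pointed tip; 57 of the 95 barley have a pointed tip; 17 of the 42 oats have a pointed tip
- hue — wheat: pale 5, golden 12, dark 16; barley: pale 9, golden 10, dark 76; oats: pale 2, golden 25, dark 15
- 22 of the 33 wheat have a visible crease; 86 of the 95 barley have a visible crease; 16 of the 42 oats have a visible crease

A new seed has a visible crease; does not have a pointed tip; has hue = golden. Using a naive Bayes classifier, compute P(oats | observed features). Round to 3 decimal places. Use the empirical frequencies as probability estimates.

0.456

wheat: (33/170) × (13/33) × (12/33) × (22/33) ≈ 0.0185383
barley: (95/170) × (38/95) × (10/95) × (86/95) ≈ 0.0213003
oats: (42/170) × (25/42) × (25/42) × (16/42) ≈ 0.0333467
P(oats | x) = 0.0333467 / 0.0731853 ≈ 0.456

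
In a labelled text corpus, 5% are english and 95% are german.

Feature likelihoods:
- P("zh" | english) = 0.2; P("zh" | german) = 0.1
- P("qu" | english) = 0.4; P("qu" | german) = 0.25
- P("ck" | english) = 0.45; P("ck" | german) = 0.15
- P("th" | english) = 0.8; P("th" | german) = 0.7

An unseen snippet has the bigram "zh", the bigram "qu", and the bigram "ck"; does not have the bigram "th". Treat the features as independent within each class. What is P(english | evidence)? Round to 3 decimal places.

0.252

english: 0.05 × 0.2 × 0.4 × 0.45 × (1−0.8) = 0.00036
german: 0.95 × 0.1 × 0.25 × 0.15 × (1−0.7) = 0.00106875
P(english | x) = 0.00036 / 0.00142875 ≈ 0.252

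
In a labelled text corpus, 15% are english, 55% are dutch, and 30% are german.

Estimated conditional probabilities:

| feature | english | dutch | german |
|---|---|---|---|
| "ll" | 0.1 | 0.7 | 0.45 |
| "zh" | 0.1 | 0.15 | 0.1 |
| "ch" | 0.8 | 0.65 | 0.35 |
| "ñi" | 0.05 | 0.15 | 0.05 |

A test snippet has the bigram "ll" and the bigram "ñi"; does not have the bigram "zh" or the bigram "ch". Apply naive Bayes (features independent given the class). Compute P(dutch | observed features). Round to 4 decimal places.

english: 0.15 × 0.1 × (1−0.1) × (1−0.8) × 0.05 = 0.000135
dutch: 0.55 × 0.7 × (1−0.15) × (1−0.65) × 0.15 = 0.017180625
german: 0.3 × 0.45 × (1−0.1) × (1−0.35) × 0.05 = 0.00394875
P(dutch | x) = 0.017180625 / 0.021264375 ≈ 0.8080

0.8080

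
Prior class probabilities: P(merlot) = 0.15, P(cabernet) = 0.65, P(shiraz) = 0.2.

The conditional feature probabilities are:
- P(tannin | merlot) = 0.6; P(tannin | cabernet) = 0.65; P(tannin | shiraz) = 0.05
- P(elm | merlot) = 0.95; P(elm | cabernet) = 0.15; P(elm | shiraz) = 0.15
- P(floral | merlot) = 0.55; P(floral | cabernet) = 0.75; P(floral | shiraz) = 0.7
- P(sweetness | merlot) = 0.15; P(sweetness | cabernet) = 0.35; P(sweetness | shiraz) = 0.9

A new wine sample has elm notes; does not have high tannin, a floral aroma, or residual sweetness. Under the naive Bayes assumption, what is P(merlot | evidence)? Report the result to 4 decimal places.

0.7731

merlot: 0.15 × (1−0.6) × 0.95 × (1−0.55) × (1−0.15) = 0.0218025
cabernet: 0.65 × (1−0.65) × 0.15 × (1−0.75) × (1−0.35) = 0.0055453125
shiraz: 0.2 × (1−0.05) × 0.15 × (1−0.7) × (1−0.9) = 0.000855
P(merlot | x) = 0.0218025 / 0.0282028125 ≈ 0.7731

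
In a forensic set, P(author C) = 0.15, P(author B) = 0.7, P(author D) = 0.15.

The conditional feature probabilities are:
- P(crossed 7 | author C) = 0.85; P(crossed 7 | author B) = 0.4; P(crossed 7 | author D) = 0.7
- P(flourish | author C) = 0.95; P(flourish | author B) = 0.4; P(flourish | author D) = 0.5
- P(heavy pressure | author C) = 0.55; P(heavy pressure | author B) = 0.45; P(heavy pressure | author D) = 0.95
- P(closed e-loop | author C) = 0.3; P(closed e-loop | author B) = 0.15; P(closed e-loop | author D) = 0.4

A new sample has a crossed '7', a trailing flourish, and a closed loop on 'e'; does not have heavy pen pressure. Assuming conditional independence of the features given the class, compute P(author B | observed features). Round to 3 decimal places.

author C: 0.15 × 0.85 × 0.95 × (1−0.55) × 0.3 = 0.016351875
author B: 0.7 × 0.4 × 0.4 × (1−0.45) × 0.15 = 0.00924
author D: 0.15 × 0.7 × 0.5 × (1−0.95) × 0.4 = 0.00105
P(author B | x) = 0.00924 / 0.026641875 ≈ 0.347

0.347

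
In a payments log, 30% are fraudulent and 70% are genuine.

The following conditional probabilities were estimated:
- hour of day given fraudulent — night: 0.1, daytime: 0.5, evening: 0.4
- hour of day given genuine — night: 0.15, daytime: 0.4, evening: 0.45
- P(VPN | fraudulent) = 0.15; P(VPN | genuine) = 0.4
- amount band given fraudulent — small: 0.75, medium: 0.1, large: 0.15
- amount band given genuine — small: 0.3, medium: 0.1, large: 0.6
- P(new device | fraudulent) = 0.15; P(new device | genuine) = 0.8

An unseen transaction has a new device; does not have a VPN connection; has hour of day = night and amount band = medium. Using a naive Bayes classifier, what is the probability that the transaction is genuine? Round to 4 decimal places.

fraudulent: 0.3 × 0.1 × (1−0.15) × 0.1 × 0.15 = 0.0003825
genuine: 0.7 × 0.15 × (1−0.4) × 0.1 × 0.8 = 0.00504
P(genuine | x) = 0.00504 / 0.0054225 ≈ 0.9295

0.9295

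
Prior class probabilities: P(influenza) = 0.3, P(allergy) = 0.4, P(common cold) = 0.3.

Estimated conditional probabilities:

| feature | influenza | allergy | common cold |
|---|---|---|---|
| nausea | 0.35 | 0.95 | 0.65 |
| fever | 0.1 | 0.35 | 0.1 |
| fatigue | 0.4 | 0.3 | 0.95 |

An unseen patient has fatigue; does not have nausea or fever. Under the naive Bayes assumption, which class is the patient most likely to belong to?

common cold

influenza: 0.3 × (1−0.35) × (1−0.1) × 0.4 = 0.0702
allergy: 0.4 × (1−0.95) × (1−0.35) × 0.3 = 0.0039
common cold: 0.3 × (1−0.65) × (1−0.1) × 0.95 = 0.089775
Highest score → common cold.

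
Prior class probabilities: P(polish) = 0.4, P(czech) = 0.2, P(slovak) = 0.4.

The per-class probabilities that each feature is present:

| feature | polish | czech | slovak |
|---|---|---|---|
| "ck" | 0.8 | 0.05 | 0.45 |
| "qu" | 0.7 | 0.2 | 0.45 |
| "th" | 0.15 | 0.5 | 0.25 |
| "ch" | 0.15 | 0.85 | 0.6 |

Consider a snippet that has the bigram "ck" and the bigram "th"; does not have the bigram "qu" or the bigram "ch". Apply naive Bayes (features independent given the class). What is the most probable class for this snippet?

polish: 0.4 × 0.8 × (1−0.7) × 0.15 × (1−0.15) = 0.01224
czech: 0.2 × 0.05 × (1−0.2) × 0.5 × (1−0.85) = 0.0006
slovak: 0.4 × 0.45 × (1−0.45) × 0.25 × (1−0.6) = 0.0099
Highest score → polish.

polish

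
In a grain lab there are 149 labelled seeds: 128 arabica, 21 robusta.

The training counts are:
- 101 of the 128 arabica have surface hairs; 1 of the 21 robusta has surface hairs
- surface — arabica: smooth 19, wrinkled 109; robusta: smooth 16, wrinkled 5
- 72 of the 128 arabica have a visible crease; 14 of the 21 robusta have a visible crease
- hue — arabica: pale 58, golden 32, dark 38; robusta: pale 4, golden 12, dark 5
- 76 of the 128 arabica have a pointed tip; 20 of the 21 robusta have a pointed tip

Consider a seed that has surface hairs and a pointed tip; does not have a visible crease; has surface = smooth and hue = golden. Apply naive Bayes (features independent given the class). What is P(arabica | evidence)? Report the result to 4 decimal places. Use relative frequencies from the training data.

arabica: (128/149) × (101/128) × (19/128) × (56/128) × (32/128) × (76/128) ≈ 0.00653432
robusta: (21/149) × (1/21) × (16/21) × (7/21) × (12/21) × (20/21) ≈ 0.000927611
P(arabica | x) = 0.00653432 / 0.007461931 ≈ 0.8757

0.8757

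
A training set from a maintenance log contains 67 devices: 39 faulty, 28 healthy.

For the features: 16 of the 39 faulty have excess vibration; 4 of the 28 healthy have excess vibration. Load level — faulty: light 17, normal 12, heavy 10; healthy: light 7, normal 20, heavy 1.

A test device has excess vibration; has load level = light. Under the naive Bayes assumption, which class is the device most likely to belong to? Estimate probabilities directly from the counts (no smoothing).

faulty: (39/67) × (16/39) × (17/39) ≈ 0.104095
healthy: (28/67) × (4/28) × (7/28) ≈ 0.0149254
Highest score → faulty.

faulty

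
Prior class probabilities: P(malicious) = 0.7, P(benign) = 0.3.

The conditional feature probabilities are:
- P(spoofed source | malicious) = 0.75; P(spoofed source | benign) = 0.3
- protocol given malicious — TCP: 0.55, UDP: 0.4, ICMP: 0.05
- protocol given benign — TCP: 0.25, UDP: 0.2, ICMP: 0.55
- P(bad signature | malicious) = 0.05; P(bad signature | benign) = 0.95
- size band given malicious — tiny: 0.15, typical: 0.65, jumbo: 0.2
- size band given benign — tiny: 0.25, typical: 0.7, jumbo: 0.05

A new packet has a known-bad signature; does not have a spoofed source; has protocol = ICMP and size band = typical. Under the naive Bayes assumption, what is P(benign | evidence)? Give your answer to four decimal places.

malicious: 0.7 × (1−0.75) × 0.05 × 0.05 × 0.65 = 0.000284375
benign: 0.3 × (1−0.3) × 0.55 × 0.95 × 0.7 = 0.0768075
P(benign | x) = 0.0768075 / 0.077091875 ≈ 0.9963

0.9963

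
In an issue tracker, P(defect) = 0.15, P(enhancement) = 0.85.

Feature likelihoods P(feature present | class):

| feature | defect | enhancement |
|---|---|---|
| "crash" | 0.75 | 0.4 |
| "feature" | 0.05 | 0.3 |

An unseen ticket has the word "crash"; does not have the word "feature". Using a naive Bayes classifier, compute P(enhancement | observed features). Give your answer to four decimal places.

defect: 0.15 × 0.75 × (1−0.05) = 0.106875
enhancement: 0.85 × 0.4 × (1−0.3) = 0.238
P(enhancement | x) = 0.238 / 0.344875 ≈ 0.6901

0.6901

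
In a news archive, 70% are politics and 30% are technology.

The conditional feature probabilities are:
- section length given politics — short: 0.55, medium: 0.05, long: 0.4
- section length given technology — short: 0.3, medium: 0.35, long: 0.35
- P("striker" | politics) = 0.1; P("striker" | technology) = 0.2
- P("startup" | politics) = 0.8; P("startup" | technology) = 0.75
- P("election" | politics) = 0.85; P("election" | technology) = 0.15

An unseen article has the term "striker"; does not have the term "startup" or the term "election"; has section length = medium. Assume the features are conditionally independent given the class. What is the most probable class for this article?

politics: 0.7 × 0.05 × 0.1 × (1−0.8) × (1−0.85) = 0.000105
technology: 0.3 × 0.35 × 0.2 × (1−0.75) × (1−0.15) = 0.0044625
Highest score → technology.

technology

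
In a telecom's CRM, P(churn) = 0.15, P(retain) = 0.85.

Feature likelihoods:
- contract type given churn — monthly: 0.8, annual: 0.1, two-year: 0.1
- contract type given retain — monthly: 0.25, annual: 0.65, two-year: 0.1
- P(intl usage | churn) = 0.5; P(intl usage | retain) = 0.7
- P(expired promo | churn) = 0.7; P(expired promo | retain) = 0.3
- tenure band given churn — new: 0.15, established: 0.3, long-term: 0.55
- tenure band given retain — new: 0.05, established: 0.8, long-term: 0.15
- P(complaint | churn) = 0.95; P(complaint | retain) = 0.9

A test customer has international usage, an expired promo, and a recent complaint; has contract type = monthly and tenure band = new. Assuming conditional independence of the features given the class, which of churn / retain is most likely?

churn: 0.15 × 0.8 × 0.5 × 0.7 × 0.15 × 0.95 = 0.005985
retain: 0.85 × 0.25 × 0.7 × 0.3 × 0.05 × 0.9 = 0.002008125
Highest score → churn.

churn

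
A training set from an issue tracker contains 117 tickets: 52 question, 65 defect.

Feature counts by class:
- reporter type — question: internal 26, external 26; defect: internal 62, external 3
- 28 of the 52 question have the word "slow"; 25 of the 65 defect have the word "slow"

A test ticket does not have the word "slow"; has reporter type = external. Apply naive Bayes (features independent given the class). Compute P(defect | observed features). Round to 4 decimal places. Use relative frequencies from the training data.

0.1333

question: (52/117) × (26/52) × (24/52) ≈ 0.102564
defect: (65/117) × (3/65) × (40/65) ≈ 0.0157791
P(defect | x) = 0.0157791 / 0.1183431 ≈ 0.1333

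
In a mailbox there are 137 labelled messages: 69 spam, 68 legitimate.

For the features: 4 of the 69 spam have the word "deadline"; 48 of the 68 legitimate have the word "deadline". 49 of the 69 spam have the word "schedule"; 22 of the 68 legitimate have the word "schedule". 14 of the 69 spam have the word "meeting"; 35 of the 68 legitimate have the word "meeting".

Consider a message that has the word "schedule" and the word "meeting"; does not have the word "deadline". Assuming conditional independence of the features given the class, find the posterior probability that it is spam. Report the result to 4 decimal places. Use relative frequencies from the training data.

spam: (69/137) × (65/69) × (49/69) × (14/69) ≈ 0.0683626
legitimate: (68/137) × (20/68) × (22/68) × (35/68) ≈ 0.0243099
P(spam | x) = 0.0683626 / 0.0926725 ≈ 0.7377

0.7377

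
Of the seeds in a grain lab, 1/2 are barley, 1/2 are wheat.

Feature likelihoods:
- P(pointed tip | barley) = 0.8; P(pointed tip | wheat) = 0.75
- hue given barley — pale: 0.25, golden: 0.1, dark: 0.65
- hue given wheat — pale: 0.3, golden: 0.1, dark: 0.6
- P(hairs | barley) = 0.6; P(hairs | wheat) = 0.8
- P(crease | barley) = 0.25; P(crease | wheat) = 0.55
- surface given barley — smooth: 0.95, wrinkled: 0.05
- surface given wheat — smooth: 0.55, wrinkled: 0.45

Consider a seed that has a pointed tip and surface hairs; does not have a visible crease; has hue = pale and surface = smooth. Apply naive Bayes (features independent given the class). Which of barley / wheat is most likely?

barley: 0.5 × 0.8 × 0.25 × 0.6 × (1−0.25) × 0.95 = 0.04275
wheat: 0.5 × 0.75 × 0.3 × 0.8 × (1−0.55) × 0.55 = 0.022275
Highest score → barley.

barley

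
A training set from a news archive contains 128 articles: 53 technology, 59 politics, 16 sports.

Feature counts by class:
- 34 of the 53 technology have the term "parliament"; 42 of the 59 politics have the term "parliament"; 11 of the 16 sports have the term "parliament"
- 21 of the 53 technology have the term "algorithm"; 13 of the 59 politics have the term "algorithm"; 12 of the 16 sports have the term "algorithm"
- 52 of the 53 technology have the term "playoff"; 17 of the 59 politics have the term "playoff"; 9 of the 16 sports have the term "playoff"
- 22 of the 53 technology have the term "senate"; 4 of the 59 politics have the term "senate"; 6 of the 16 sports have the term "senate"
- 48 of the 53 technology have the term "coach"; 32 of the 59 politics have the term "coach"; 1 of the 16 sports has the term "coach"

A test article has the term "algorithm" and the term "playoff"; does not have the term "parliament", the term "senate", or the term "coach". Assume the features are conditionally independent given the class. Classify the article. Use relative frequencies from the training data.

sports

technology: (53/128) × (19/53) × (21/53) × (52/53) × (31/53) × (5/53) ≈ 0.00318416
politics: (59/128) × (17/59) × (13/59) × (17/59) × (55/59) × (27/59) ≈ 0.00359708
sports: (16/128) × (5/16) × (12/16) × (9/16) × (10/16) × (15/16) = 0.00965595245361328125
Highest score → sports.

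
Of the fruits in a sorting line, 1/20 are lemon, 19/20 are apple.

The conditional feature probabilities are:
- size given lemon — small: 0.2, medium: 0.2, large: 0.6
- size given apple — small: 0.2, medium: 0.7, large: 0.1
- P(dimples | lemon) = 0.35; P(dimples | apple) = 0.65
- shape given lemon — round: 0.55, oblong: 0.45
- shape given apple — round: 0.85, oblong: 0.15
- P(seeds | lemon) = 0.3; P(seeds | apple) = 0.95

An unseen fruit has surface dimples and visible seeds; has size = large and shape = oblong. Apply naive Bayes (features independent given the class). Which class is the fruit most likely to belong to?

apple

lemon: 0.05 × 0.6 × 0.35 × 0.45 × 0.3 = 0.0014175
apple: 0.95 × 0.1 × 0.65 × 0.15 × 0.95 = 0.008799375
Highest score → apple.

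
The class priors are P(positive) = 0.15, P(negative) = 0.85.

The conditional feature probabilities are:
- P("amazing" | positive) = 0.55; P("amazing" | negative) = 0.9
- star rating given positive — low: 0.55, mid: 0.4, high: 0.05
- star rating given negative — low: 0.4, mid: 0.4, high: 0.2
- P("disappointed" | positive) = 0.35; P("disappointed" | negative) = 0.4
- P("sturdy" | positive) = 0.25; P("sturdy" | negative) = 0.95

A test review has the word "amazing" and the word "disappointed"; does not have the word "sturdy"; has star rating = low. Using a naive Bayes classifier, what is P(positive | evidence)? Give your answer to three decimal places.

positive: 0.15 × 0.55 × 0.55 × 0.35 × (1−0.25) = 0.0119109375
negative: 0.85 × 0.9 × 0.4 × 0.4 × (1−0.95) = 0.00612
P(positive | x) = 0.0119109375 / 0.0180309375 ≈ 0.661

0.661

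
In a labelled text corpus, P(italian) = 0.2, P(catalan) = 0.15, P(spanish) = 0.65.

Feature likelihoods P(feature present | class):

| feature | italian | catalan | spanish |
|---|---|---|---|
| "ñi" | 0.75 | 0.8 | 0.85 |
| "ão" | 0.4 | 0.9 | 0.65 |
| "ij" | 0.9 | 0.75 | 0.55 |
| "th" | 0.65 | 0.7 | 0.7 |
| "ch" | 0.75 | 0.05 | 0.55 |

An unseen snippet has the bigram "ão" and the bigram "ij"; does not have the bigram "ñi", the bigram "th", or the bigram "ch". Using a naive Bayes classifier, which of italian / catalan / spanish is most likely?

italian: 0.2 × (1−0.75) × 0.4 × 0.9 × (1−0.65) × (1−0.75) = 0.001575
catalan: 0.15 × (1−0.8) × 0.9 × 0.75 × (1−0.7) × (1−0.05) = 0.00577125
spanish: 0.65 × (1−0.85) × 0.65 × 0.55 × (1−0.7) × (1−0.55) = 0.00470559375
Highest score → catalan.

catalan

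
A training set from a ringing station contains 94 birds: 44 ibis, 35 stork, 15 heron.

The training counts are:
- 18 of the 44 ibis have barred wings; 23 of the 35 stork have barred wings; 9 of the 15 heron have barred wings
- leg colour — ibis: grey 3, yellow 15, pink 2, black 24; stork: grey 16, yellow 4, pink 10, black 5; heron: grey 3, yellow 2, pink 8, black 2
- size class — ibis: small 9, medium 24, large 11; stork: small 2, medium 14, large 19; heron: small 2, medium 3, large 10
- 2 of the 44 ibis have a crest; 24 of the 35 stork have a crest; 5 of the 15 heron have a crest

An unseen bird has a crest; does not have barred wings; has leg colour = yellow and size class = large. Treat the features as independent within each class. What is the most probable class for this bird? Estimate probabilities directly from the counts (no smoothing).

ibis: (44/94) × (26/44) × (15/44) × (11/44) × (2/44) ≈ 0.00107152
stork: (35/94) × (12/35) × (4/35) × (19/35) × (24/35) ≈ 0.00543093
heron: (15/94) × (6/15) × (2/15) × (10/15) × (5/15) ≈ 0.00189125
Highest score → stork.

stork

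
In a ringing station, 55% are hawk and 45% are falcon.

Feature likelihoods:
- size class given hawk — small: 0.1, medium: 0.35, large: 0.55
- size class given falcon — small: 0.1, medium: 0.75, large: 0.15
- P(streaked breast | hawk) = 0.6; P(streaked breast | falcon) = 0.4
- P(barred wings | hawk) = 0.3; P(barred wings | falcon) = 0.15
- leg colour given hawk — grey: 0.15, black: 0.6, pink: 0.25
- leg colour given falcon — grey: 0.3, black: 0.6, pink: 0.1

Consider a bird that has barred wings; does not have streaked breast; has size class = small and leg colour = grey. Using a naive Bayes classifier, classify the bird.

falcon

hawk: 0.55 × 0.1 × (1−0.6) × 0.3 × 0.15 = 0.00099
falcon: 0.45 × 0.1 × (1−0.4) × 0.15 × 0.3 = 0.001215
Highest score → falcon.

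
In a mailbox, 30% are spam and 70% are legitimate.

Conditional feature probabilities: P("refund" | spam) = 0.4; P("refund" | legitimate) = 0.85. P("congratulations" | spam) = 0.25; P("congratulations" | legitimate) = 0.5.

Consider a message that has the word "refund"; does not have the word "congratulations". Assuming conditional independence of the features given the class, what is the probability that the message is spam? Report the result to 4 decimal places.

0.2323

spam: 0.3 × 0.4 × (1−0.25) = 0.09
legitimate: 0.7 × 0.85 × (1−0.5) = 0.2975
P(spam | x) = 0.09 / 0.3875 ≈ 0.2323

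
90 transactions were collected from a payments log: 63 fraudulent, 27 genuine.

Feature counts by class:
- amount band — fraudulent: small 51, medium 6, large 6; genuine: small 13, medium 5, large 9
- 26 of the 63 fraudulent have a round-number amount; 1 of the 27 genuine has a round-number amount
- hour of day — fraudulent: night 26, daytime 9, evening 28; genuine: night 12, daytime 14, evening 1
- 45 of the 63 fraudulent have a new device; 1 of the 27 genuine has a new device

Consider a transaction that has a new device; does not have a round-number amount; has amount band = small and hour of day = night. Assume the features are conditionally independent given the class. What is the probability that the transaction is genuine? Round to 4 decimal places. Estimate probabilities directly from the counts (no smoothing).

fraudulent: (63/90) × (51/63) × (37/63) × (26/63) × (45/63) ≈ 0.0981056
genuine: (27/90) × (13/27) × (26/27) × (12/27) × (1/27) ≈ 0.00228962
P(genuine | x) = 0.00228962 / 0.10039522 ≈ 0.0228

0.0228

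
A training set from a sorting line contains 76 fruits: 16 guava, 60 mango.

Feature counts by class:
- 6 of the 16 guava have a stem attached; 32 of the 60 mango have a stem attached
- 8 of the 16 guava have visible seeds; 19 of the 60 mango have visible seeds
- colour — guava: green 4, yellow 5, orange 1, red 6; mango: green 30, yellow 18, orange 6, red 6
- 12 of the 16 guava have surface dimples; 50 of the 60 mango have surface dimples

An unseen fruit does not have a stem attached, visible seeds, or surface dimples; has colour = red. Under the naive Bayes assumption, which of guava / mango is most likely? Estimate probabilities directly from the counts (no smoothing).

guava

guava: (16/76) × (10/16) × (8/16) × (6/16) × (4/16) ≈ 0.00616776
mango: (60/76) × (28/60) × (41/60) × (6/60) × (10/60) ≈ 0.00419591
Highest score → guava.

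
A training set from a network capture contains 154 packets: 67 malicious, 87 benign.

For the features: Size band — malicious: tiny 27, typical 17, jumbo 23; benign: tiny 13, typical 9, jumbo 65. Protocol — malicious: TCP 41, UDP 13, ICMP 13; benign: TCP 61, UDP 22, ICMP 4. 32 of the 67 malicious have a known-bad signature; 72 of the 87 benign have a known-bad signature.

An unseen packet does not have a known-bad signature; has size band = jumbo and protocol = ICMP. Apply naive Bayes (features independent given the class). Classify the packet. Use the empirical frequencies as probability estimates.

malicious: (67/154) × (23/67) × (13/67) × (35/67) ≈ 0.015138
benign: (87/154) × (65/87) × (4/87) × (15/87) ≈ 0.00334584
Highest score → malicious.

malicious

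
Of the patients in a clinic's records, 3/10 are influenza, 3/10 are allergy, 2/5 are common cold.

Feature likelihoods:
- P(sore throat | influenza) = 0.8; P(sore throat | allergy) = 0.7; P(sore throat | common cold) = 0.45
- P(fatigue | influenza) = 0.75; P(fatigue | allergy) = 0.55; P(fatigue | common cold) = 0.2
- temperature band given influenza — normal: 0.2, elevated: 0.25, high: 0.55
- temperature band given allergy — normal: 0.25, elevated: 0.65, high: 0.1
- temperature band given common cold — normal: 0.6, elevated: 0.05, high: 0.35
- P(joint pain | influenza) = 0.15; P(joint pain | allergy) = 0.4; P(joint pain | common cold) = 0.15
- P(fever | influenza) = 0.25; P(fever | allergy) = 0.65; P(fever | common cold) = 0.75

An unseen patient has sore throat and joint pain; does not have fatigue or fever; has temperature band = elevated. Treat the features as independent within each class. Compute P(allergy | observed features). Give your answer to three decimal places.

influenza: 0.3 × 0.8 × (1−0.75) × 0.25 × 0.15 × (1−0.25) = 0.0016875
allergy: 0.3 × 0.7 × (1−0.55) × 0.65 × 0.4 × (1−0.65) = 0.0085995
common cold: 0.4 × 0.45 × (1−0.2) × 0.05 × 0.15 × (1−0.75) = 0.00027
P(allergy | x) = 0.0085995 / 0.010557 ≈ 0.815

0.815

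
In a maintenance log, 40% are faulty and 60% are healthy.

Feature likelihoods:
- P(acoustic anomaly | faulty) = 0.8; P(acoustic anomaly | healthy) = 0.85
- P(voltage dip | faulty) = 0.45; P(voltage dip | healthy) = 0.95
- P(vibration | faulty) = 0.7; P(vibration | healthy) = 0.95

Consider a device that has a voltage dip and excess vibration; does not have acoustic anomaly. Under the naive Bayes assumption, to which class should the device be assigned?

faulty: 0.4 × (1−0.8) × 0.45 × 0.7 = 0.0252
healthy: 0.6 × (1−0.85) × 0.95 × 0.95 = 0.081225
Highest score → healthy.

healthy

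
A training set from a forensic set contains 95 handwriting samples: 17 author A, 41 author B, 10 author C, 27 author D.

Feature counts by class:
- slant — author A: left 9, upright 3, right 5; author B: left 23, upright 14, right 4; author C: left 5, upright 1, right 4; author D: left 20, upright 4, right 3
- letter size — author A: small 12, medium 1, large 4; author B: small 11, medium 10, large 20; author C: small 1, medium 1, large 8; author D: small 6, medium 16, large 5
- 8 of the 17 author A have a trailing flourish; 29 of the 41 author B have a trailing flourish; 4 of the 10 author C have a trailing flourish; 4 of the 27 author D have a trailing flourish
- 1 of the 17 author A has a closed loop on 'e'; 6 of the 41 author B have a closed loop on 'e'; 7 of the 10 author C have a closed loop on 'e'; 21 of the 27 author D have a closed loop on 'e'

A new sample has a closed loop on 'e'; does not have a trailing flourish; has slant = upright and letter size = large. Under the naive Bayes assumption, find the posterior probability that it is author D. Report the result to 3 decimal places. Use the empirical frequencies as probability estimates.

author A: (17/95) × (3/17) × (4/17) × (9/17) × (1/17) ≈ 0.000231395
author B: (41/95) × (14/41) × (20/41) × (12/41) × (6/41) ≈ 0.00307904
author C: (10/95) × (1/10) × (8/10) × (6/10) × (7/10) ≈ 0.00353684
author D: (27/95) × (4/27) × (5/27) × (23/27) × (21/27) ≈ 0.00516609
P(author D | x) = 0.00516609 / 0.012013365 ≈ 0.430

0.430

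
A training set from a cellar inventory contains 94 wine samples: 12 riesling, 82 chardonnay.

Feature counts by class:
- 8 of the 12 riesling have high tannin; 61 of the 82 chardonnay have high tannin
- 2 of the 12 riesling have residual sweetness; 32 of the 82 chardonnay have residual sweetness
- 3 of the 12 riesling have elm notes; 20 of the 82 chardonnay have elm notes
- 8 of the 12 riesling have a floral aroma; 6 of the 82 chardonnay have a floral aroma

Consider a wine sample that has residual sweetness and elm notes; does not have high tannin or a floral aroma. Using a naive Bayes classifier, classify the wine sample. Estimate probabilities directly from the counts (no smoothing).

riesling: (12/94) × (4/12) × (2/12) × (3/12) × (4/12) ≈ 0.000591017
chardonnay: (82/94) × (21/82) × (32/82) × (20/82) × (76/82) ≈ 0.019708
Highest score → chardonnay.

chardonnay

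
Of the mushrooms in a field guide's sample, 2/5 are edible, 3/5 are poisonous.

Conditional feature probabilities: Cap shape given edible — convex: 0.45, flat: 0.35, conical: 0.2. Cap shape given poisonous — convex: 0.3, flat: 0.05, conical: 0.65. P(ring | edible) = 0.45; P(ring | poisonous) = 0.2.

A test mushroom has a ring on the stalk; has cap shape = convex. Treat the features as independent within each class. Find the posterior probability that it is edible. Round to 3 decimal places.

edible: 0.4 × 0.45 × 0.45 = 0.081
poisonous: 0.6 × 0.3 × 0.2 = 0.036
P(edible | x) = 0.081 / 0.117 ≈ 0.692

0.692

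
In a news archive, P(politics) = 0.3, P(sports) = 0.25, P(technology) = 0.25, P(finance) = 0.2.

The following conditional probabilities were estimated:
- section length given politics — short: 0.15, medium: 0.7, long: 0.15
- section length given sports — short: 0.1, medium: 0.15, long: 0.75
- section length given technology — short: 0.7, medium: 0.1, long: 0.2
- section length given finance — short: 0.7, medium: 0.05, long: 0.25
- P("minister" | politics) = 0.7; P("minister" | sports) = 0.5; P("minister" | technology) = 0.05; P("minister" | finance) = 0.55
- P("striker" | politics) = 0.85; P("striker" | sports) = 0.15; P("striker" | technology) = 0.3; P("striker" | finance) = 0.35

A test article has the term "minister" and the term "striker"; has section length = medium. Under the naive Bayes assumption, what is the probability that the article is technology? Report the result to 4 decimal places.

0.0029

politics: 0.3 × 0.7 × 0.7 × 0.85 = 0.12495
sports: 0.25 × 0.15 × 0.5 × 0.15 = 0.0028125
technology: 0.25 × 0.1 × 0.05 × 0.3 = 0.000375
finance: 0.2 × 0.05 × 0.55 × 0.35 = 0.001925
P(technology | x) = 0.000375 / 0.1300625 ≈ 0.0029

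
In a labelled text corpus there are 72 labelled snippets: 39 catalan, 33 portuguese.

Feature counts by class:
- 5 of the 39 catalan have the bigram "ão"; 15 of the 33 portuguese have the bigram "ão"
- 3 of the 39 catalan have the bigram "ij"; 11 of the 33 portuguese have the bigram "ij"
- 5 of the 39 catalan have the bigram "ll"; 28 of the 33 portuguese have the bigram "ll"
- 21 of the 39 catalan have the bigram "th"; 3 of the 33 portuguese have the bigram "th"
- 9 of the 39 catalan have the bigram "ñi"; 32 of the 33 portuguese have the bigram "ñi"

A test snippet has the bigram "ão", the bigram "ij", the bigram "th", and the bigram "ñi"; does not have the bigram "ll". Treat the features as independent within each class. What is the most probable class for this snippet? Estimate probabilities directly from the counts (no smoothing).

catalan: (39/72) × (5/39) × (3/39) × (34/39) × (21/39) × (9/39) ≈ 0.000578683
portuguese: (33/72) × (15/33) × (11/33) × (5/33) × (3/33) × (32/33) ≈ 0.000927549
Highest score → portuguese.

portuguese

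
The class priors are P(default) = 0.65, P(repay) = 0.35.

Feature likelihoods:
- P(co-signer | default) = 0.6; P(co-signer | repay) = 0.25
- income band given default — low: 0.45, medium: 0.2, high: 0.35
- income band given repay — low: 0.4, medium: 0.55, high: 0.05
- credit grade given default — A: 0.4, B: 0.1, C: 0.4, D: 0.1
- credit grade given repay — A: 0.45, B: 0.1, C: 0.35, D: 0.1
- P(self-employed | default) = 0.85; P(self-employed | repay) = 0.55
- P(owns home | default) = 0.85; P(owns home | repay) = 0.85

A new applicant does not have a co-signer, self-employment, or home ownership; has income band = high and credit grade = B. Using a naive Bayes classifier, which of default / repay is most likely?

default

default: 0.65 × (1−0.6) × 0.35 × 0.1 × (1−0.85) × (1−0.85) = 0.00020475
repay: 0.35 × (1−0.25) × 0.05 × 0.1 × (1−0.55) × (1−0.85) = 0.00008859375
Highest score → default.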